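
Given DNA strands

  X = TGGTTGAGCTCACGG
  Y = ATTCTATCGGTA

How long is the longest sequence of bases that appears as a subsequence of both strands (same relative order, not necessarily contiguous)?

8

Taking T (X #1, Y #2) → T (X #4, Y #3) → T (X #5, Y #5) → A (X #7, Y #6) → T (X #10, Y #7) → C (X #13, Y #8) → G (X #14, Y #9) → G (X #15, Y #10) gives a common subsequence of length 8, and the DP table's final entry dp[15][12] is also 8, so no common subsequence is longer.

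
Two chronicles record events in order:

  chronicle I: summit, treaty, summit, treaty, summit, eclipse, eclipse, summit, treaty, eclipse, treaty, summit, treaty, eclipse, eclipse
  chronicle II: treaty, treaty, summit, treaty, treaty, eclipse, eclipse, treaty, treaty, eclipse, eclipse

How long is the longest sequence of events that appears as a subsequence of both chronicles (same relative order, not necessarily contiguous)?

One common subsequence of length 9: summit (chronicle I #1, chronicle II #3), treaty (chronicle I #2, chronicle II #4), treaty (chronicle I #4, chronicle II #5), eclipse (chronicle I #7, chronicle II #6), eclipse (chronicle I #10, chronicle II #7), treaty (chronicle I #11, chronicle II #8), treaty (chronicle I #13, chronicle II #9), eclipse (chronicle I #14, chronicle II #10), eclipse (chronicle I #15, chronicle II #11). dp[15][11] = 9 confirms this is the maximum.

9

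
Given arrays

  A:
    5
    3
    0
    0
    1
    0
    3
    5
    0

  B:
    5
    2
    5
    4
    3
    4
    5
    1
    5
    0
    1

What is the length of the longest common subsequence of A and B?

Pick 5 [1,3], then 3 [2,5], then 1 [5,8], then 5 [8,9], then 0 [9,10]; all 5 values appear in both, in order, and the DP table's final entry dp[9][11] is also 5, so no common subsequence is longer.

5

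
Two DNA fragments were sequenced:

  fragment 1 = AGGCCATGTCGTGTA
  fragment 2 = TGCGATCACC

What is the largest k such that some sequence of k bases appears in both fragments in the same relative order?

Pick G (fragment 1 #2, fragment 2 #2); then G (fragment 1 #3, fragment 2 #4); then A (fragment 1 #6, fragment 2 #5); then T (fragment 1 #9, fragment 2 #6); then C (fragment 1 #10, fragment 2 #7); then A (fragment 1 #15, fragment 2 #8); all 6 bases appear in both, in order. dp[15][10] = 6 confirms this is the maximum.

6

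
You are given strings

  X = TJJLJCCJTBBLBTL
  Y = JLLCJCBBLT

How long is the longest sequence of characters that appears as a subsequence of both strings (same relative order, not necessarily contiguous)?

8

Pick J at X[2]=Y[1], then L at X[4]=Y[3], then J at X[5]=Y[5], then C at X[7]=Y[6], then B at X[10]=Y[7], then B at X[11]=Y[8], then L at X[12]=Y[9], then T at X[14]=Y[10]; all 8 characters appear in both, in order. Since dp[15][10] = 8, nothing longer is possible.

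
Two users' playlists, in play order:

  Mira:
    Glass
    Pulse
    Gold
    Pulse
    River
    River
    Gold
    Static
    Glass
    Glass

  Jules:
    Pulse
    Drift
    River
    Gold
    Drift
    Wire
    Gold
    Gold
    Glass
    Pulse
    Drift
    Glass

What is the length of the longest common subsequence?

5

Taking Pulse [2,1] → Gold [3,7] → Gold [7,8] → Glass [9,9] → Glass [10,12] gives a common subsequence of length 5. The LCS DP gives dp[10][12] = 5, so this is optimal.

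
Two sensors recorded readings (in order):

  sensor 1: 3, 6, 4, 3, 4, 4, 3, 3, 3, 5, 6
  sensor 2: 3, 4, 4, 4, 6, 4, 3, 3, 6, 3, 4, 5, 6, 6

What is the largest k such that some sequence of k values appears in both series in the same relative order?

Taking 3 at sensor 1[1]=sensor 2[1]; then 4 at sensor 1[3]=sensor 2[3]; then 4 at sensor 1[5]=sensor 2[4]; then 4 at sensor 1[6]=sensor 2[6]; then 3 at sensor 1[7]=sensor 2[7]; then 3 at sensor 1[8]=sensor 2[8]; then 3 at sensor 1[9]=sensor 2[10]; then 5 at sensor 1[10]=sensor 2[12]; then 6 at sensor 1[11]=sensor 2[14] gives a common subsequence of length 9, and the DP table's final entry dp[11][14] is also 9, so no common subsequence is longer.

9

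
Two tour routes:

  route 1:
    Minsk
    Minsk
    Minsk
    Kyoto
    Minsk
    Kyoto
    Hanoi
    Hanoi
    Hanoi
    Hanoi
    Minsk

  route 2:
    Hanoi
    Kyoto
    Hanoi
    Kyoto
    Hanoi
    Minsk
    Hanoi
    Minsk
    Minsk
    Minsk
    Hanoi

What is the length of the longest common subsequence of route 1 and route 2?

Pick Minsk [1,6], Minsk [2,8], Minsk [3,9], Minsk [5,10], Hanoi [10,11]; all 5 stops appear in both, in order. Since dp[11][11] = 5, nothing longer is possible.

5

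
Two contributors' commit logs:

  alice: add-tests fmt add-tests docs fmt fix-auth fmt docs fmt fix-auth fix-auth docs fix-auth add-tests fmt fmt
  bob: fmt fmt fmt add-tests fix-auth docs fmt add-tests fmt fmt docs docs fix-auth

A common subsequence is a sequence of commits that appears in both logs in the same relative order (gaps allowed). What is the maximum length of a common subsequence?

8

One common subsequence of length 8: add-tests (alice #1, bob #4); then fmt (alice #2, bob #7); then add-tests (alice #3, bob #8); then fmt (alice #5, bob #9); then fmt (alice #7, bob #10); then docs (alice #8, bob #11); then docs (alice #12, bob #12); then fix-auth (alice #13, bob #13). dp[16][13] = 8 confirms this is the maximum.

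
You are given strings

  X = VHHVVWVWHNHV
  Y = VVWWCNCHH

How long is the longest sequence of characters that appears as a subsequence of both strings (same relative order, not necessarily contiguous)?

Taking V (X #4, Y #1), then V (X #5, Y #2), then W (X #6, Y #3), then W (X #8, Y #4), then H (X #9, Y #8), then H (X #11, Y #9) gives a common subsequence of length 6. Since dp[12][9] = 6, nothing longer is possible.

6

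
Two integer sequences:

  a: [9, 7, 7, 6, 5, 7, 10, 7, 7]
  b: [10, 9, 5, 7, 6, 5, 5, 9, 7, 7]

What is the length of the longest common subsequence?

Pick 9 (a #1, b #2) → 7 (a #3, b #4) → 6 (a #4, b #5) → 5 (a #5, b #7) → 7 (a #8, b #9) → 7 (a #9, b #10); all 6 values appear in both, in order. Since dp[9][10] = 6, nothing longer is possible.

6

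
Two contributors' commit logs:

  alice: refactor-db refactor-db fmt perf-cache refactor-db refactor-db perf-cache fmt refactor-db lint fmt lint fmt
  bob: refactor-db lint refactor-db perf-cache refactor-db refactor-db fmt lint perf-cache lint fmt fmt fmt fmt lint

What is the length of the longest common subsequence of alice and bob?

Taking refactor-db (alice #1, bob #1); then refactor-db (alice #2, bob #3); then perf-cache (alice #4, bob #4); then refactor-db (alice #5, bob #5); then refactor-db (alice #6, bob #6); then perf-cache (alice #7, bob #9); then fmt (alice #8, bob #13); then fmt (alice #11, bob #14); then lint (alice #12, bob #15) gives a common subsequence of length 9. The LCS DP gives dp[13][15] = 9, so this is optimal.

9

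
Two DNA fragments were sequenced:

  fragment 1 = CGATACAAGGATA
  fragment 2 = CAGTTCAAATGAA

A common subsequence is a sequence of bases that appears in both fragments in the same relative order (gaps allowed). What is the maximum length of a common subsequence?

9

Pick C at fragment 1[1]=fragment 2[1], G at fragment 1[2]=fragment 2[3], T at fragment 1[4]=fragment 2[5], A at fragment 1[5]=fragment 2[7], A at fragment 1[7]=fragment 2[8], A at fragment 1[8]=fragment 2[9], G at fragment 1[10]=fragment 2[11], A at fragment 1[11]=fragment 2[12], A at fragment 1[13]=fragment 2[13]; all 9 bases appear in both, in order. dp[13][13] = 9 confirms this is the maximum.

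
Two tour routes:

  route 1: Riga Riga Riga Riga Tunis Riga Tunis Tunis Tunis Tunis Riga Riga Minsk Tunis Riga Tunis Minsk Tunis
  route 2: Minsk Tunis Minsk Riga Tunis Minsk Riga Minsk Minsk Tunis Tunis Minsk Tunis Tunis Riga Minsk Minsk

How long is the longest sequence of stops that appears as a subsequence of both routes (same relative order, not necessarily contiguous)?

10

Taking Riga [4,4] → Tunis [5,5] → Riga [6,7] → Tunis [7,10] → Tunis [8,11] → Tunis [9,13] → Tunis [10,14] → Riga [12,15] → Minsk [13,16] → Minsk [17,17] gives a common subsequence of length 10. The LCS DP gives dp[18][17] = 10, so this is optimal.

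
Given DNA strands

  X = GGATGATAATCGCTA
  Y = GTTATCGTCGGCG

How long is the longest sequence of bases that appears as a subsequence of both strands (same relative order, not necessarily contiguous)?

Match G [1,1], then A [3,4], then T [4,5], then G [5,7], then T [10,8], then C [11,9], then G [12,11], then C [13,12] — 8 bases in the same relative order in both, and the DP table's final entry dp[15][13] is also 8, so no common subsequence is longer.

8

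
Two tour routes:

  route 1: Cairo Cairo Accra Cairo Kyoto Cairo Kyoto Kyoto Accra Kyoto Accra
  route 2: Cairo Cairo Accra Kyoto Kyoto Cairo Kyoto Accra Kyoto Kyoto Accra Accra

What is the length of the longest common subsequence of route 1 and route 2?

9

One common subsequence of length 9: Cairo at route 1[1]=route 2[1], then Cairo at route 1[2]=route 2[2], then Accra at route 1[3]=route 2[3], then Cairo at route 1[4]=route 2[6], then Kyoto at route 1[5]=route 2[7], then Kyoto at route 1[7]=route 2[9], then Kyoto at route 1[8]=route 2[10], then Accra at route 1[9]=route 2[11], then Accra at route 1[11]=route 2[12], and the DP table's final entry dp[11][12] is also 9, so no common subsequence is longer.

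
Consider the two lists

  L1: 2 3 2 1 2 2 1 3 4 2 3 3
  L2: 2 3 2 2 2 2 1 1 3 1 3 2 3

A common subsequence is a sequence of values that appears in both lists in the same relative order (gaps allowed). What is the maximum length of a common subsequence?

9

Pick 2 (L1 #1, L2 #1); then 3 (L1 #2, L2 #2); then 2 (L1 #3, L2 #4); then 2 (L1 #5, L2 #5); then 2 (L1 #6, L2 #6); then 1 (L1 #7, L2 #10); then 3 (L1 #8, L2 #11); then 2 (L1 #10, L2 #12); then 3 (L1 #12, L2 #13); all 9 values appear in both, in order, and the DP table's final entry dp[12][13] is also 9, so no common subsequence is longer.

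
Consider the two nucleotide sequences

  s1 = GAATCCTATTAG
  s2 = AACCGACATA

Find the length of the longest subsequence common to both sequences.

7

Let dp[i][j] be the LCS length of the first i bases of s1 and the first j bases of s2. dp[i][j] = dp[i-1][j-1]+1 when the i-th and j-th bases match, else max(dp[i-1][j], dp[i][j-1]).
    ·  A  A  C  C  G  A  C  A  T  A
 ·  0  0  0  0  0  0  0  0  0  0  0
 G  0  0  0  0  0  1  1  1  1  1  1
 A  0  1  1  1  1  1  2  2  2  2  2
 A  0  1  2  2  2  2  2  2  3  3  3
 T  0  1  2  2  2  2  2  2  3  4  4
 C  0  1  2  3  3  3  3  3  3  4  4
 C  0  1  2  3  4  4  4  4  4  4  4
 T  0  1  2  3  4  4  4  4  4  5  5
 A  0  1  2  3  4  4  5  5  5  5  6
 T  0  1  2  3  4  4  5  5  5  6  6
 T  0  1  2  3  4  4  5  5  5  6  6
 A  0  1  2  3  4  4  5  5  6  6  7
 G  0  1  2  3  4  5  5  5  6  6  7
dp[12][10] = 7. One LCS (by backtracking along matches): AACCATA.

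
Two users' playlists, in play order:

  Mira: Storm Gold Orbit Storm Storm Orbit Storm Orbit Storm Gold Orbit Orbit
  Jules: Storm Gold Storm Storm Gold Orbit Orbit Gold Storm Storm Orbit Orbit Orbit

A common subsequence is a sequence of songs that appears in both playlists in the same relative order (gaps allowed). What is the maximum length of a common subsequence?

9

One common subsequence of length 9: Storm (Mira #1, Jules #1); then Gold (Mira #2, Jules #2); then Storm (Mira #4, Jules #3); then Storm (Mira #5, Jules #4); then Orbit (Mira #6, Jules #7); then Storm (Mira #7, Jules #10); then Orbit (Mira #8, Jules #11); then Orbit (Mira #11, Jules #12); then Orbit (Mira #12, Jules #13), and the DP table's final entry dp[12][13] is also 9, so no common subsequence is longer.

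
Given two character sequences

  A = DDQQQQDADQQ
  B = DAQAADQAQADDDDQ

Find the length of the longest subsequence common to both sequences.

Match D at A[1]=B[1]; then D at A[2]=B[6]; then Q at A[3]=B[7]; then Q at A[4]=B[9]; then D at A[7]=B[13]; then D at A[9]=B[14]; then Q at A[11]=B[15] — 7 characters in the same relative order in both. The LCS DP gives dp[11][15] = 7, so this is optimal.

7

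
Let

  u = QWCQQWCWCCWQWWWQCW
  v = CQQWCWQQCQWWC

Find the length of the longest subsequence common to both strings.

One common subsequence of length 11: C at u[3]=v[1]; then Q at u[4]=v[2]; then Q at u[5]=v[3]; then W at u[6]=v[4]; then C at u[7]=v[5]; then W at u[8]=v[6]; then C at u[10]=v[9]; then Q at u[12]=v[10]; then W at u[14]=v[11]; then W at u[15]=v[12]; then C at u[17]=v[13], and the DP table's final entry dp[18][13] is also 11, so no common subsequence is longer.

11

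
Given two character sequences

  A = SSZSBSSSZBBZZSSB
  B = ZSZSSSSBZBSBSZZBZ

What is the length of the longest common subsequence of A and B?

12

One common subsequence of length 12: S (A #2, B #2), Z (A #3, B #3), S (A #4, B #4), S (A #6, B #5), S (A #7, B #6), S (A #8, B #7), Z (A #9, B #9), B (A #10, B #10), B (A #11, B #12), Z (A #12, B #14), Z (A #13, B #15), B (A #16, B #16), and the DP table's final entry dp[16][17] is also 12, so no common subsequence is longer.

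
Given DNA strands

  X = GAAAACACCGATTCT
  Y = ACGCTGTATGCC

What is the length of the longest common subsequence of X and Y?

7

Match A [5,1], then C [6,2], then C [8,4], then G [10,6], then A [11,8], then T [12,9], then C [14,12] — 7 bases in the same relative order in both, and the DP table's final entry dp[15][12] is also 7, so no common subsequence is longer.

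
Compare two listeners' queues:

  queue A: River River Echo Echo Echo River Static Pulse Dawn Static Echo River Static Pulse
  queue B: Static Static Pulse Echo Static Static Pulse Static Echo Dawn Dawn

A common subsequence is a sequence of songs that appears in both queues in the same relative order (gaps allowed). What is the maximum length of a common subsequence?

Pick Echo (queue A #3, queue B #4) → Static (queue A #7, queue B #6) → Pulse (queue A #8, queue B #7) → Static (queue A #10, queue B #8) → Echo (queue A #11, queue B #9); all 5 songs appear in both, in order. Since dp[14][11] = 5, nothing longer is possible.

5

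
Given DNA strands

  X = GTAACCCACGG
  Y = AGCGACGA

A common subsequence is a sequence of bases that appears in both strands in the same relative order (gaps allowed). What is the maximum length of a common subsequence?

5

Let dp[i][j] be the LCS length of the first i bases of X and the first j bases of Y. dp[i][j] = dp[i-1][j-1]+1 when the i-th and j-th bases match, else max(dp[i-1][j], dp[i][j-1]).
    ·  A  G  C  G  A  C  G  A
 ·  0  0  0  0  0  0  0  0  0
 G  0  0  1  1  1  1  1  1  1
 T  0  0  1  1  1  1  1  1  1
 A  0  1  1  1  1  2  2  2  2
 A  0  1  1  1  1  2  2  2  3
 C  0  1  1  2  2  2  3  3  3
 C  0  1  1  2  2  2  3  3  3
 C  0  1  1  2  2  2  3  3  3
 A  0  1  1  2  2  3  3  3  4
 C  0  1  1  2  2  3  4  4  4
 G  0  1  2  2  3  3  4  5  5
 G  0  1  2  2  3  3  4  5  5
dp[11][8] = 5. One LCS (by backtracking along matches): GCACG.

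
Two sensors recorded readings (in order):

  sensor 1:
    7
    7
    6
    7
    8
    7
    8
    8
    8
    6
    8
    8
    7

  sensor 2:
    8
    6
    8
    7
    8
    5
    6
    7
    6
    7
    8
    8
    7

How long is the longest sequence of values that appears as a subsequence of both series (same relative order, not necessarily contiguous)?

One common subsequence of length 8: 6 at sensor 1[3]=sensor 2[2]; then 7 at sensor 1[4]=sensor 2[4]; then 8 at sensor 1[5]=sensor 2[5]; then 7 at sensor 1[6]=sensor 2[8]; then 6 at sensor 1[10]=sensor 2[9]; then 8 at sensor 1[11]=sensor 2[11]; then 8 at sensor 1[12]=sensor 2[12]; then 7 at sensor 1[13]=sensor 2[13]. dp[13][13] = 8 confirms this is the maximum.

8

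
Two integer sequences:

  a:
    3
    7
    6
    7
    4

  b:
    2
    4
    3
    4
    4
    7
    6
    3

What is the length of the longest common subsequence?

3

One common subsequence of length 3: 3 [1,3]; then 7 [2,6]; then 6 [3,7]. Since dp[5][8] = 3, nothing longer is possible.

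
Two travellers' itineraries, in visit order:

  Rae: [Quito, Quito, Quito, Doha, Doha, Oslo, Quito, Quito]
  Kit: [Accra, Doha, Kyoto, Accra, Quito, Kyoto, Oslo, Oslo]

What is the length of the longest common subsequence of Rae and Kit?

2

One common subsequence of length 2: Quito (Rae #1, Kit #5) → Oslo (Rae #6, Kit #8). The LCS DP gives dp[8][8] = 2, so this is optimal.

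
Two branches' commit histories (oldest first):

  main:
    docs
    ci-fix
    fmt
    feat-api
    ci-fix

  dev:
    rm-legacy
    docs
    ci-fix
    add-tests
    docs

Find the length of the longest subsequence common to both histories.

Match docs [1,2]; then ci-fix [2,3] — 2 commits in the same relative order in both. The LCS DP gives dp[5][5] = 2, so this is optimal.

2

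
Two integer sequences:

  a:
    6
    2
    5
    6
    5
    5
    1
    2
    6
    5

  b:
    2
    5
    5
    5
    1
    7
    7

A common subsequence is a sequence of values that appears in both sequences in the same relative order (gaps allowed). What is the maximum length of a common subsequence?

Match 2 at a[2]=b[1], 5 at a[3]=b[2], 5 at a[5]=b[3], 5 at a[6]=b[4], 1 at a[7]=b[5] — 5 values in the same relative order in both. dp[10][7] = 5 confirms this is the maximum.

5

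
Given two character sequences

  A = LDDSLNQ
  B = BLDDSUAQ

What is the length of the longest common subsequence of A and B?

5

Let dp[i][j] be the LCS length of the first i characters of A and the first j characters of B. dp[i][j] = dp[i-1][j-1]+1 when the i-th and j-th characters match, else max(dp[i-1][j], dp[i][j-1]).
    ·  B  L  D  D  S  U  A  Q
 ·  0  0  0  0  0  0  0  0  0
 L  0  0  1  1  1  1  1  1  1
 D  0  0  1  2  2  2  2  2  2
 D  0  0  1  2  3  3  3  3  3
 S  0  0  1  2  3  4  4  4  4
 L  0  0  1  2  3  4  4  4  4
 N  0  0  1  2  3  4  4  4  4
 Q  0  0  1  2  3  4  4  4  5
dp[7][8] = 5. One LCS (by backtracking along matches): LDDSQ.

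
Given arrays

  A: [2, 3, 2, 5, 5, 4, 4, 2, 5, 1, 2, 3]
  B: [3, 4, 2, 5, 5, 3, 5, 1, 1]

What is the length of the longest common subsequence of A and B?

6

Let dp[i][j] be the LCS length of the first i values of A and the first j values of B. dp[i][j] = dp[i-1][j-1]+1 when the i-th and j-th values match, else max(dp[i-1][j], dp[i][j-1]).
    ·  3  4  2  5  5  3  5  1  1
 ·  0  0  0  0  0  0  0  0  0  0
 2  0  0  0  1  1  1  1  1  1  1
 3  0  1  1  1  1  1  2  2  2  2
 2  0  1  1  2  2  2  2  2  2  2
 5  0  1  1  2  3  3  3  3  3  3
 5  0  1  1  2  3  4  4  4  4  4
 4  0  1  2  2  3  4  4  4  4  4
 4  0  1  2  2  3  4  4  4  4  4
 2  0  1  2  3  3  4  4  4  4  4
 5  0  1  2  3  4  4  4  5  5  5
 1  0  1  2  3  4  4  4  5  6  6
 2  0  1  2  3  4  4  4  5  6  6
 3  0  1  2  3  4  4  5  5  6  6
dp[12][9] = 6. One LCS (by backtracking along matches): 3, 2, 5, 5, 5, 1.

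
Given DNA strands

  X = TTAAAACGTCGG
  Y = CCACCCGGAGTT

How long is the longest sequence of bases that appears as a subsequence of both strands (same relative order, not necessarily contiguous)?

5

Let dp[i][j] be the LCS length of the first i bases of X and the first j bases of Y. dp[i][j] = dp[i-1][j-1]+1 when the i-th and j-th bases match, else max(dp[i-1][j], dp[i][j-1]).
    ·  C  C  A  C  C  C  G  G  A  G  T  T
 ·  0  0  0  0  0  0  0  0  0  0  0  0  0
 T  0  0  0  0  0  0  0  0  0  0  0  1  1
 T  0  0  0  0  0  0  0  0  0  0  0  1  2
 A  0  0  0  1  1  1  1  1  1  1  1  1  2
 A  0  0  0  1  1  1  1  1  1  2  2  2  2
 A  0  0  0  1  1  1  1  1  1  2  2  2  2
 A  0  0  0  1  1  1  1  1  1  2  2  2  2
 C  0  1  1  1  2  2  2  2  2  2  2  2  2
 G  0  1  1  1  2  2  2  3  3  3  3  3  3
 T  0  1  1  1  2  2  2  3  3  3  3  4  4
 C  0  1  2  2  2  3  3  3  3  3  3  4  4
 G  0  1  2  2  2  3  3  4  4  4  4  4  4
 G  0  1  2  2  2  3  3  4  5  5  5  5  5
dp[12][12] = 5. One LCS (by backtracking along matches): ACGGG.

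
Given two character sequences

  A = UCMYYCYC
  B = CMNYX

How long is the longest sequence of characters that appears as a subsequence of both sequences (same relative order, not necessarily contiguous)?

3

Let dp[i][j] be the LCS length of the first i characters of A and the first j characters of B. dp[i][j] = dp[i-1][j-1]+1 when the i-th and j-th characters match, else max(dp[i-1][j], dp[i][j-1]).
    ·  C  M  N  Y  X
 ·  0  0  0  0  0  0
 U  0  0  0  0  0  0
 C  0  1  1  1  1  1
 M  0  1  2  2  2  2
 Y  0  1  2  2  3  3
 Y  0  1  2  2  3  3
 C  0  1  2  2  3  3
 Y  0  1  2  2  3  3
 C  0  1  2  2  3  3
dp[8][5] = 3. One LCS (by backtracking along matches): CMY.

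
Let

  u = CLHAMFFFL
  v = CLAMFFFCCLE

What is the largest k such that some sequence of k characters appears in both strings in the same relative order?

Let dp[i][j] be the LCS length of the first i characters of u and the first j characters of v. dp[i][j] = dp[i-1][j-1]+1 when the i-th and j-th characters match, else max(dp[i-1][j], dp[i][j-1]).
    ·  C  L  A  M  F  F  F  C  C  L  E
 ·  0  0  0  0  0  0  0  0  0  0  0  0
 C  0  1  1  1  1  1  1  1  1  1  1  1
 L  0  1  2  2  2  2  2  2  2  2  2  2
 H  0  1  2  2  2  2  2  2  2  2  2  2
 A  0  1  2  3  3  3  3  3  3  3  3  3
 M  0  1  2  3  4  4  4  4  4  4  4  4
 F  0  1  2  3  4  5  5  5  5  5  5  5
 F  0  1  2  3  4  5  6  6  6  6  6  6
 F  0  1  2  3  4  5  6  7  7  7  7  7
 L  0  1  2  3  4  5  6  7  7  7  8  8
dp[9][11] = 8. One LCS (by backtracking along matches): CLAMFFFL.

8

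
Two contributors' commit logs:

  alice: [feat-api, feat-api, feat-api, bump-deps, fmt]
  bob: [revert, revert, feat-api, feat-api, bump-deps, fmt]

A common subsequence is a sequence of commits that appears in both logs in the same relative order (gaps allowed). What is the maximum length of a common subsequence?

4

Taking feat-api (alice #2, bob #3); then feat-api (alice #3, bob #4); then bump-deps (alice #4, bob #5); then fmt (alice #5, bob #6) gives a common subsequence of length 4, and the DP table's final entry dp[5][6] is also 4, so no common subsequence is longer.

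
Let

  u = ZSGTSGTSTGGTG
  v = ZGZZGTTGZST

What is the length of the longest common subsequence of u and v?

Taking Z [1,1], then G [3,2], then G [6,5], then T [7,6], then T [9,7], then G [10,8], then T [12,11] gives a common subsequence of length 7, and the DP table's final entry dp[13][11] is also 7, so no common subsequence is longer.

7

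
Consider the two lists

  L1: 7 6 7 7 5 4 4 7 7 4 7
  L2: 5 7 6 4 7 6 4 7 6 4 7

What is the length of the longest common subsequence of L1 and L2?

Taking 7 (L1 #1, L2 #2); then 6 (L1 #2, L2 #3); then 7 (L1 #3, L2 #5); then 4 (L1 #7, L2 #7); then 7 (L1 #8, L2 #8); then 4 (L1 #10, L2 #10); then 7 (L1 #11, L2 #11) gives a common subsequence of length 7. dp[11][11] = 7 confirms this is the maximum.

7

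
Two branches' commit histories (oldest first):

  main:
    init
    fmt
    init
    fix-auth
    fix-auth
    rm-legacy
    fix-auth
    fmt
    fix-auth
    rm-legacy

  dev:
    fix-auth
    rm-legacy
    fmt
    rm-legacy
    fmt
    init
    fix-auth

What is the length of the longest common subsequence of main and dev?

Pick fmt [2,3], rm-legacy [6,4], fmt [8,5], fix-auth [9,7]; all 4 commits appear in both, in order, and the DP table's final entry dp[10][7] is also 4, so no common subsequence is longer.

4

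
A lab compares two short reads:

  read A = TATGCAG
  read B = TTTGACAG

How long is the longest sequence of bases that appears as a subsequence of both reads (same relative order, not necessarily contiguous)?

6

Let dp[i][j] be the LCS length of the first i bases of read A and the first j bases of read B. dp[i][j] = dp[i-1][j-1]+1 when the i-th and j-th bases match, else max(dp[i-1][j], dp[i][j-1]).
    ·  T  T  T  G  A  C  A  G
 ·  0  0  0  0  0  0  0  0  0
 T  0  1  1  1  1  1  1  1  1
 A  0  1  1  1  1  2  2  2  2
 T  0  1  2  2  2  2  2  2  2
 G  0  1  2  2  3  3  3  3  3
 C  0  1  2  2  3  3  4  4  4
 A  0  1  2  2  3  4  4  5  5
 G  0  1  2  2  3  4  4  5  6
dp[7][8] = 6. One LCS (by backtracking along matches): TTGCAG.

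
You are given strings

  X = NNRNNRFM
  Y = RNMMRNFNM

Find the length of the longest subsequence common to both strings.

One common subsequence of length 5: N (X #1, Y #2); then R (X #3, Y #5); then N (X #4, Y #6); then N (X #5, Y #8); then M (X #8, Y #9). The LCS DP gives dp[8][9] = 5, so this is optimal.

5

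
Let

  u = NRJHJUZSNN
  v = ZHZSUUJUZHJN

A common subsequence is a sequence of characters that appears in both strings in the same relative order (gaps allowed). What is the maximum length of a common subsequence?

5

Let dp[i][j] be the LCS length of the first i characters of u and the first j characters of v. dp[i][j] = dp[i-1][j-1]+1 when the i-th and j-th characters match, else max(dp[i-1][j], dp[i][j-1]).
    ·  Z  H  Z  S  U  U  J  U  Z  H  J  N
 ·  0  0  0  0  0  0  0  0  0  0  0  0  0
 N  0  0  0  0  0  0  0  0  0  0  0  0  1
 R  0  0  0  0  0  0  0  0  0  0  0  0  1
 J  0  0  0  0  0  0  0  1  1  1  1  1  1
 H  0  0  1  1  1  1  1  1  1  1  2  2  2
 J  0  0  1  1  1  1  1  2  2  2  2  3  3
 U  0  0  1  1  1  2  2  2  3  3  3  3  3
 Z  0  1  1  2  2  2  2  2  3  4  4  4  4
 S  0  1  1  2  3  3  3  3  3  4  4  4  4
 N  0  1  1  2  3  3  3  3  3  4  4  4  5
 N  0  1  1  2  3  3  3  3  3  4  4  4  5
dp[10][12] = 5. One LCS (by backtracking along matches): HJUZN.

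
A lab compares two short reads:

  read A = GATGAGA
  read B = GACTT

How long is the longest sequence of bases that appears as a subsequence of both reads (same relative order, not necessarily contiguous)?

3

Taking G at read A[1]=read B[1], then A at read A[2]=read B[2], then T at read A[3]=read B[5] gives a common subsequence of length 3. dp[7][5] = 3 confirms this is the maximum.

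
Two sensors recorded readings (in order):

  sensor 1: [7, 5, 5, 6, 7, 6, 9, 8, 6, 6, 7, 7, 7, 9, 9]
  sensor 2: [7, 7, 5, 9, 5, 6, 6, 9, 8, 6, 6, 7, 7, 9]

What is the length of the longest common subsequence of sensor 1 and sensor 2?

12

Taking 7 [1,2] → 5 [2,3] → 5 [3,5] → 6 [4,6] → 6 [6,7] → 9 [7,8] → 8 [8,9] → 6 [9,10] → 6 [10,11] → 7 [12,12] → 7 [13,13] → 9 [15,14] gives a common subsequence of length 12. dp[15][14] = 12 confirms this is the maximum.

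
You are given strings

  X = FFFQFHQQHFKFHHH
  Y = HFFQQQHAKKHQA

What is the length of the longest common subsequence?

8

Match F (X #2, Y #2) → F (X #3, Y #3) → Q (X #4, Y #4) → Q (X #7, Y #5) → Q (X #8, Y #6) → H (X #9, Y #7) → K (X #11, Y #10) → H (X #13, Y #11) — 8 characters in the same relative order in both. The LCS DP gives dp[15][13] = 8, so this is optimal.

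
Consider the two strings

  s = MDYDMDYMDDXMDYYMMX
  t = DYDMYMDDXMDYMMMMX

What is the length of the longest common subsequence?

15

One common subsequence of length 15: D at s[2]=t[1], then Y at s[3]=t[2], then D at s[4]=t[3], then M at s[5]=t[4], then Y at s[7]=t[5], then M at s[8]=t[6], then D at s[9]=t[7], then D at s[10]=t[8], then X at s[11]=t[9], then M at s[12]=t[10], then D at s[13]=t[11], then Y at s[14]=t[12], then M at s[16]=t[15], then M at s[17]=t[16], then X at s[18]=t[17]. The LCS DP gives dp[18][17] = 15, so this is optimal.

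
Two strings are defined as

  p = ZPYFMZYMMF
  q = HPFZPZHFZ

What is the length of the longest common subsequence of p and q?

4

One common subsequence of length 4: Z [1,4]; then P [2,5]; then F [4,8]; then Z [6,9]. dp[10][9] = 4 confirms this is the maximum.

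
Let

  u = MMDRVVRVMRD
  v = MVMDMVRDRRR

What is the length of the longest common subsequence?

One common subsequence of length 6: M (u #1, v #3); then M (u #2, v #5); then D (u #3, v #8); then R (u #4, v #9); then R (u #7, v #10); then R (u #10, v #11). Since dp[11][11] = 6, nothing longer is possible.

6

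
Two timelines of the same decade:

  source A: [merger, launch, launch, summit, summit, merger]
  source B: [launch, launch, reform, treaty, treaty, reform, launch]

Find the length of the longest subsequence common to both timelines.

Match launch at source A[2]=source B[2], launch at source A[3]=source B[7] — 2 events in the same relative order in both. Since dp[6][7] = 2, nothing longer is possible.

2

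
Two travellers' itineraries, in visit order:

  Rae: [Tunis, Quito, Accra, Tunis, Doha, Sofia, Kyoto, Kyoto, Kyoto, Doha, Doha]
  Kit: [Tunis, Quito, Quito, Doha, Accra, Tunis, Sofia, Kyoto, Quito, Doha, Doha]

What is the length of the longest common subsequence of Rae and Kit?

One common subsequence of length 8: Tunis [1,1], then Quito [2,3], then Accra [3,5], then Tunis [4,6], then Sofia [6,7], then Kyoto [7,8], then Doha [10,10], then Doha [11,11]. Since dp[11][11] = 8, nothing longer is possible.

8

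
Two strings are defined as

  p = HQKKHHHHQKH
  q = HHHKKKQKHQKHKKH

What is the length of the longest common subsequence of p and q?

7

Match H [1,3]; then Q [2,7]; then K [3,8]; then K [4,11]; then H [5,12]; then K [10,14]; then H [11,15] — 7 characters in the same relative order in both. Since dp[11][15] = 7, nothing longer is possible.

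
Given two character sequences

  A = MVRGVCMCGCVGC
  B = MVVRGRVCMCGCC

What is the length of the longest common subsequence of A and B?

11

Taking M [1,1]; then V [2,3]; then R [3,4]; then G [4,5]; then V [5,7]; then C [6,8]; then M [7,9]; then C [8,10]; then G [9,11]; then C [10,12]; then C [13,13] gives a common subsequence of length 11. Since dp[13][13] = 11, nothing longer is possible.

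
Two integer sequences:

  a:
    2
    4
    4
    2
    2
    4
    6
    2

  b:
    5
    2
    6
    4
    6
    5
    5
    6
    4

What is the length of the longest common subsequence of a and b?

Pick 2 (a #1, b #2); then 4 (a #2, b #4); then 4 (a #6, b #9); all 3 values appear in both, in order. Since dp[8][9] = 3, nothing longer is possible.

3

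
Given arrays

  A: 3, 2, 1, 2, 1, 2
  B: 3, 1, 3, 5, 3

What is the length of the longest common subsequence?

Pick 3 [1,1], then 1 [3,2]; all 2 values appear in both, in order. dp[6][5] = 2 confirms this is the maximum.

2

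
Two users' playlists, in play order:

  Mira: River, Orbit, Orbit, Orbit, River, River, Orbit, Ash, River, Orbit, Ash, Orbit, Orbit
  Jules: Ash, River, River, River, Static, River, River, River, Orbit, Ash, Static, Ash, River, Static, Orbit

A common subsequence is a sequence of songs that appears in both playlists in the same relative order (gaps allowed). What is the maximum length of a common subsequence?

One common subsequence of length 7: River (Mira #1, Jules #6), River (Mira #5, Jules #7), River (Mira #6, Jules #8), Orbit (Mira #7, Jules #9), Ash (Mira #8, Jules #12), River (Mira #9, Jules #13), Orbit (Mira #13, Jules #15). The LCS DP gives dp[13][15] = 7, so this is optimal.

7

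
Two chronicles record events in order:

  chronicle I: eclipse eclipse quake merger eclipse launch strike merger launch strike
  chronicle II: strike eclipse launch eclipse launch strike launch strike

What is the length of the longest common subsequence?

Pick eclipse at chronicle I[1]=chronicle II[2]; then eclipse at chronicle I[5]=chronicle II[4]; then launch at chronicle I[6]=chronicle II[5]; then strike at chronicle I[7]=chronicle II[6]; then launch at chronicle I[9]=chronicle II[7]; then strike at chronicle I[10]=chronicle II[8]; all 6 events appear in both, in order. The LCS DP gives dp[10][8] = 6, so this is optimal.

6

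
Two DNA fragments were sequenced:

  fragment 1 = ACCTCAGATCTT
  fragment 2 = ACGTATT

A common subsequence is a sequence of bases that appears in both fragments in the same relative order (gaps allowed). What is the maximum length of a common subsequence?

6

Match A [1,1]; then C [2,2]; then T [4,4]; then A [8,5]; then T [11,6]; then T [12,7] — 6 bases in the same relative order in both. Since dp[12][7] = 6, nothing longer is possible.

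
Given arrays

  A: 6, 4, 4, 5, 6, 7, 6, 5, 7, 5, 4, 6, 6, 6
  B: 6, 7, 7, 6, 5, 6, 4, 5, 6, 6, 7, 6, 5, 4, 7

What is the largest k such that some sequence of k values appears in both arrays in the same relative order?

Taking 6 at A[1]=B[6]; then 4 at A[3]=B[7]; then 5 at A[4]=B[8]; then 6 at A[5]=B[10]; then 7 at A[6]=B[11]; then 6 at A[7]=B[12]; then 5 at A[8]=B[13]; then 7 at A[9]=B[15] gives a common subsequence of length 8. The LCS DP gives dp[14][15] = 8, so this is optimal.

8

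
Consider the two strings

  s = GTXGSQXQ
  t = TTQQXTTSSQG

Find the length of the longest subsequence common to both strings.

4

Let dp[i][j] be the LCS length of the first i characters of s and the first j characters of t. dp[i][j] = dp[i-1][j-1]+1 when the i-th and j-th characters match, else max(dp[i-1][j], dp[i][j-1]).
    ·  T  T  Q  Q  X  T  T  S  S  Q  G
 ·  0  0  0  0  0  0  0  0  0  0  0  0
 G  0  0  0  0  0  0  0  0  0  0  0  1
 T  0  1  1  1  1  1  1  1  1  1  1  1
 X  0  1  1  1  1  2  2  2  2  2  2  2
 G  0  1  1  1  1  2  2  2  2  2  2  3
 S  0  1  1  1  1  2  2  2  3  3  3  3
 Q  0  1  1  2  2  2  2  2  3  3  4  4
 X  0  1  1  2  2  3  3  3  3  3  4  4
 Q  0  1  1  2  3  3  3  3  3  3  4  4
dp[8][11] = 4. One LCS (by backtracking along matches): TXSQ.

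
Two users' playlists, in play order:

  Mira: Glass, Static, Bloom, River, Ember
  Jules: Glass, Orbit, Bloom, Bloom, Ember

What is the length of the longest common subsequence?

One common subsequence of length 3: Glass at Mira[1]=Jules[1], Bloom at Mira[3]=Jules[4], Ember at Mira[5]=Jules[5], and the DP table's final entry dp[5][5] is also 3, so no common subsequence is longer.

3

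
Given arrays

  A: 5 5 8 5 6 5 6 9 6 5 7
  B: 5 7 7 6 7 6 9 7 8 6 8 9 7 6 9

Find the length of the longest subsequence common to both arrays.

Pick 5 (A #1, B #1), 6 (A #5, B #4), 6 (A #7, B #6), 9 (A #8, B #7), 6 (A #9, B #10), 7 (A #11, B #13); all 6 values appear in both, in order. Since dp[11][15] = 6, nothing longer is possible.

6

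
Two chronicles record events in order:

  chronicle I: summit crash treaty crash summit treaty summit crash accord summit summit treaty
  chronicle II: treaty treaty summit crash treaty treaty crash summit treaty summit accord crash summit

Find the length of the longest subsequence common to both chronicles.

9

Taking summit [1,3] → crash [2,4] → treaty [3,6] → crash [4,7] → summit [5,8] → treaty [6,9] → summit [7,10] → crash [8,12] → summit [11,13] gives a common subsequence of length 9, and the DP table's final entry dp[12][13] is also 9, so no common subsequence is longer.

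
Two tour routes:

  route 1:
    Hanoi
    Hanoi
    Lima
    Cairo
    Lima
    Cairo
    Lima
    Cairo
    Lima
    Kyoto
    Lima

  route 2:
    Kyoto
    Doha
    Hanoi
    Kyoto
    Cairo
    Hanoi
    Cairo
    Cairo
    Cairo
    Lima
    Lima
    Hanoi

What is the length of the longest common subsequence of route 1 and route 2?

7

Pick Hanoi at route 1[1]=route 2[3]; then Hanoi at route 1[2]=route 2[6]; then Cairo at route 1[4]=route 2[7]; then Cairo at route 1[6]=route 2[8]; then Cairo at route 1[8]=route 2[9]; then Lima at route 1[9]=route 2[10]; then Lima at route 1[11]=route 2[11]; all 7 stops appear in both, in order. Since dp[11][12] = 7, nothing longer is possible.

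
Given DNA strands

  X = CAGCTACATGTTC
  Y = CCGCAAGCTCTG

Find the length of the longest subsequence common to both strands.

Taking C at X[1]=Y[4], then A at X[2]=Y[6], then G at X[3]=Y[7], then C at X[4]=Y[8], then T at X[5]=Y[9], then C at X[7]=Y[10], then T at X[9]=Y[11], then G at X[10]=Y[12] gives a common subsequence of length 8. Since dp[13][12] = 8, nothing longer is possible.

8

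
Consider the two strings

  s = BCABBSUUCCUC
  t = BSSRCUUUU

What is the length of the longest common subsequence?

5

One common subsequence of length 5: B at s[1]=t[1] → C at s[2]=t[5] → U at s[7]=t[7] → U at s[8]=t[8] → U at s[11]=t[9]. Since dp[12][9] = 5, nothing longer is possible.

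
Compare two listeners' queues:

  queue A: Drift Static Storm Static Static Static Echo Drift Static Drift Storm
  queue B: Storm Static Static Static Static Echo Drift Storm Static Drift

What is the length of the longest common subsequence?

One common subsequence of length 8: Static [2,2]; then Static [4,3]; then Static [5,4]; then Static [6,5]; then Echo [7,6]; then Drift [8,7]; then Static [9,9]; then Drift [10,10]. The LCS DP gives dp[11][10] = 8, so this is optimal.

8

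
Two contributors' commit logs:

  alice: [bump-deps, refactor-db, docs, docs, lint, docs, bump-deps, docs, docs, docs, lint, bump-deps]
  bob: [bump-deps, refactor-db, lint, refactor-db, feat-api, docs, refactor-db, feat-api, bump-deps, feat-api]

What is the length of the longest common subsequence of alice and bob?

5

Taking bump-deps [1,1], then refactor-db [2,2], then lint [5,3], then docs [6,6], then bump-deps [7,9] gives a common subsequence of length 5. Since dp[12][10] = 5, nothing longer is possible.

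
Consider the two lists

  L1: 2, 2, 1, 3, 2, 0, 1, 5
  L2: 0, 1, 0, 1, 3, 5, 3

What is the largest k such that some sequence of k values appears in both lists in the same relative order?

Taking 1 at L1[3]=L2[2], 0 at L1[6]=L2[3], 1 at L1[7]=L2[4], 5 at L1[8]=L2[6] gives a common subsequence of length 4. Since dp[8][7] = 4, nothing longer is possible.

4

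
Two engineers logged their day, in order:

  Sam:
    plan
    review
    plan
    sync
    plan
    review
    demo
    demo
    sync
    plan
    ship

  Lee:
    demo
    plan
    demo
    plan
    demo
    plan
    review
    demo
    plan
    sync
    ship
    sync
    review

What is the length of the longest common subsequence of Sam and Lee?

Pick plan (Sam #1, Lee #2), plan (Sam #3, Lee #4), plan (Sam #5, Lee #6), review (Sam #6, Lee #7), demo (Sam #7, Lee #8), sync (Sam #9, Lee #10), ship (Sam #11, Lee #11); all 7 tasks appear in both, in order. Since dp[11][13] = 7, nothing longer is possible.

7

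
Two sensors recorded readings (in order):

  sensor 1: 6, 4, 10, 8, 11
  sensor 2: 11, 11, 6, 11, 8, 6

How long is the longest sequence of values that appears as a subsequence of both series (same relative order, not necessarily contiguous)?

Pick 6 at sensor 1[1]=sensor 2[3] → 8 at sensor 1[4]=sensor 2[5]; all 2 values appear in both, in order. dp[5][6] = 2 confirms this is the maximum.

2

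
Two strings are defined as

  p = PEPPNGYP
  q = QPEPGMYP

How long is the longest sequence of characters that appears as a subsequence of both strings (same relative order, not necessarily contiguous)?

6

One common subsequence of length 6: P (p #1, q #2), then E (p #2, q #3), then P (p #4, q #4), then G (p #6, q #5), then Y (p #7, q #7), then P (p #8, q #8). Since dp[8][8] = 6, nothing longer is possible.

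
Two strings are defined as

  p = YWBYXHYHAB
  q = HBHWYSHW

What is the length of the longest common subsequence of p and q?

Taking B [3,2], then H [6,3], then Y [7,5], then H [8,7] gives a common subsequence of length 4. The LCS DP gives dp[10][8] = 4, so this is optimal.

4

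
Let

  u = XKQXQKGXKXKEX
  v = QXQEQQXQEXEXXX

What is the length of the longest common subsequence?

7

One common subsequence of length 7: X [1,2], then Q [3,6], then X [4,7], then Q [5,8], then X [8,12], then X [10,13], then X [13,14]. Since dp[13][14] = 7, nothing longer is possible.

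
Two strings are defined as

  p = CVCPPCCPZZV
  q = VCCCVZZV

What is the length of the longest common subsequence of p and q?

7

Let dp[i][j] be the LCS length of the first i characters of p and the first j characters of q. dp[i][j] = dp[i-1][j-1]+1 when the i-th and j-th characters match, else max(dp[i-1][j], dp[i][j-1]).
    ·  V  C  C  C  V  Z  Z  V
 ·  0  0  0  0  0  0  0  0  0
 C  0  0  1  1  1  1  1  1  1
 V  0  1  1  1  1  2  2  2  2
 C  0  1  2  2  2  2  2  2  2
 P  0  1  2  2  2  2  2  2  2
 P  0  1  2  2  2  2  2  2  2
 C  0  1  2  3  3  3  3  3  3
 C  0  1  2  3  4  4  4  4  4
 P  0  1  2  3  4  4  4  4  4
 Z  0  1  2  3  4  4  5  5  5
 Z  0  1  2  3  4  4  5  6  6
 V  0  1  2  3  4  5  5  6  7
dp[11][8] = 7. One LCS (by backtracking along matches): VCCCZZV.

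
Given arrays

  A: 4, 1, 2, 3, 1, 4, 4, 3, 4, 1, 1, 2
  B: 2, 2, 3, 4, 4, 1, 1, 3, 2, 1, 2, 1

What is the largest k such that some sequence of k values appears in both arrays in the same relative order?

7

Let dp[i][j] be the LCS length of the first i values of A and the first j values of B. dp[i][j] = dp[i-1][j-1]+1 when the i-th and j-th values match, else max(dp[i-1][j], dp[i][j-1]).
    ·  2  2  3  4  4  1  1  3  2  1  2  1
 ·  0  0  0  0  0  0  0  0  0  0  0  0  0
 4  0  0  0  0  1  1  1  1  1  1  1  1  1
 1  0  0  0  0  1  1  2  2  2  2  2  2  2
 2  0  1  1  1  1  1  2  2  2  3  3  3  3
 3  0  1  1  2  2  2  2  2  3  3  3  3  3
 1  0  1  1  2  2  2  3  3  3  3  4  4  4
 4  0  1  1  2  3  3  3  3  3  3  4  4  4
 4  0  1  1  2  3  4  4  4  4  4  4  4  4
 3  0  1  1  2  3  4  4  4  5  5  5  5  5
 4  0  1  1  2  3  4  4  4  5  5  5  5  5
 1  0  1  1  2  3  4  5  5  5  5  6  6  6
 1  0  1  1  2  3  4  5  6  6  6  6  6  7
 2  0  1  2  2  3  4  5  6  6  7  7  7  7
dp[12][12] = 7. One LCS (by backtracking along matches): 2, 3, 4, 4, 3, 1, 1.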